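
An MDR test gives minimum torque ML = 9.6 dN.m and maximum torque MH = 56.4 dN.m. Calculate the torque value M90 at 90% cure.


M90 = ML + 0.9 * (MH - ML)
M90 = 9.6 + 0.9 * (56.4 - 9.6)
M90 = 9.6 + 0.9 * 46.8
M90 = 51.72 dN.m

51.72 dN.m


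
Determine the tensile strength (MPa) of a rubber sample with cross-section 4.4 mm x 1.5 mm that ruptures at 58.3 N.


Area = width * thickness = 4.4 * 1.5 = 6.6 mm^2
TS = force / area = 58.3 / 6.6 = 8.83 MPa

8.83 MPa


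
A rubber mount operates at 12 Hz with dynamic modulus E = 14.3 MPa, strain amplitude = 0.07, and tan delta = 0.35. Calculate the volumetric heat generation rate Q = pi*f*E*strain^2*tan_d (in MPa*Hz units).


Q = pi * f * E * strain^2 * tan_d
= pi * 12 * 14.3 * 0.07^2 * 0.35
= pi * 12 * 14.3 * 0.0049 * 0.35
= 0.9246

Q = 0.9246


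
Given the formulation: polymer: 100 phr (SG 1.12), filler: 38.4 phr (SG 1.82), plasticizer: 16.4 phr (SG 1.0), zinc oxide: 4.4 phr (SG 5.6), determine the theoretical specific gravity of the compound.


Sum of weights = 159.2
Volume contributions:
  polymer: 100/1.12 = 89.2857
  filler: 38.4/1.82 = 21.0989
  plasticizer: 16.4/1.0 = 16.4000
  zinc oxide: 4.4/5.6 = 0.7857
Sum of volumes = 127.5703
SG = 159.2 / 127.5703 = 1.248

SG = 1.248


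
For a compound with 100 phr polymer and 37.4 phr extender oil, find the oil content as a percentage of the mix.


Oil % = oil / (100 + oil) * 100
= 37.4 / (100 + 37.4) * 100
= 37.4 / 137.4 * 100
= 27.22%

27.22%


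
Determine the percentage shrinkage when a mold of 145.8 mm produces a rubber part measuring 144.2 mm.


Shrinkage = (mold - part) / mold * 100
= (145.8 - 144.2) / 145.8 * 100
= 1.6 / 145.8 * 100
= 1.1%

1.1%


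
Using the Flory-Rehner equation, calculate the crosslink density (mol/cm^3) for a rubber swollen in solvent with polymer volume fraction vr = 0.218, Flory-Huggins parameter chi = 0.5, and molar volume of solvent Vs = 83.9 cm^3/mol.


ln(1 - vr) = ln(1 - 0.218) = -0.2459
Numerator = -((-0.2459) + 0.218 + 0.5 * 0.218^2) = 0.0041
Denominator = 83.9 * (0.218^(1/3) - 0.218/2) = 41.3498
nu = 0.0041 / 41.3498 = 1.0009e-04 mol/cm^3

1.0009e-04 mol/cm^3


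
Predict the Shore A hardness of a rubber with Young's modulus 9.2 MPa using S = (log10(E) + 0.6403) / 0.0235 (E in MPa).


log10(E) = 0.0235*S - 0.6403  =>  S = (log10(E) + 0.6403) / 0.0235
log10(9.2) = 0.963788
S = (0.963788 + 0.6403) / 0.0235 = 1.604088 / 0.0235
S = 68.3

Shore A = 68.3


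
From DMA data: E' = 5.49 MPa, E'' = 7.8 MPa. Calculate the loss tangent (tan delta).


tan delta = E'' / E'
= 7.8 / 5.49
= 1.4208

tan delta = 1.4208


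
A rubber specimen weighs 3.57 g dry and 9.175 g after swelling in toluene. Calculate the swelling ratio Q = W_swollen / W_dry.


Q = W_swollen / W_dry
Q = 9.175 / 3.57
Q = 2.57

Q = 2.57


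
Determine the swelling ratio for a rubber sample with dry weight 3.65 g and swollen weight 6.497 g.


Q = W_swollen / W_dry
Q = 6.497 / 3.65
Q = 1.78

Q = 1.78


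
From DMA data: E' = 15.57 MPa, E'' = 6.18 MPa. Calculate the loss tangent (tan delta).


tan delta = E'' / E'
= 6.18 / 15.57
= 0.3969

tan delta = 0.3969


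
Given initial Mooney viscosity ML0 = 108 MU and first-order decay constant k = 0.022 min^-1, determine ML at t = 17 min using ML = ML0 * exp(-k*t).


ML = ML0 * exp(-k * t)
ML = 108 * exp(-0.022 * 17)
ML = 108 * 0.6880
ML = 74.3 MU

74.3 MU


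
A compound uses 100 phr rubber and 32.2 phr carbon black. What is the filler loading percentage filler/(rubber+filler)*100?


Filler % = filler / (rubber + filler) * 100
= 32.2 / (100 + 32.2) * 100
= 32.2 / 132.2 * 100
= 24.36%

24.36%


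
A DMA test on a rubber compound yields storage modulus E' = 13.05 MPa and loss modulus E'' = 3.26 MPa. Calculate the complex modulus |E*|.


|E*| = sqrt(E'^2 + E''^2)
= sqrt(13.05^2 + 3.26^2)
= sqrt(170.3025 + 10.6276)
= 13.451 MPa

13.451 MPa


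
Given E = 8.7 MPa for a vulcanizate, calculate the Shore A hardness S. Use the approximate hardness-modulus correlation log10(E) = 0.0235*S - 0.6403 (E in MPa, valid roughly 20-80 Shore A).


log10(E) = 0.0235*S - 0.6403  =>  S = (log10(E) + 0.6403) / 0.0235
log10(8.7) = 0.939519
S = (0.939519 + 0.6403) / 0.0235 = 1.579819 / 0.0235
S = 67.2

Shore A = 67.2


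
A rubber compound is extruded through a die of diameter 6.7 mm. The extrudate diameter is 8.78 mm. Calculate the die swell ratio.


Die swell ratio = D_extrudate / D_die
= 8.78 / 6.7
= 1.31

Die swell = 1.31


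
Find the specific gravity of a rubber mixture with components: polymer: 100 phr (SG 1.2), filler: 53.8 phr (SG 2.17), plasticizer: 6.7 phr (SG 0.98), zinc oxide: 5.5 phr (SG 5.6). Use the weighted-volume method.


Sum of weights = 166.0
Volume contributions:
  polymer: 100/1.2 = 83.3333
  filler: 53.8/2.17 = 24.7926
  plasticizer: 6.7/0.98 = 6.8367
  zinc oxide: 5.5/5.6 = 0.9821
Sum of volumes = 115.9448
SG = 166.0 / 115.9448 = 1.432

SG = 1.432


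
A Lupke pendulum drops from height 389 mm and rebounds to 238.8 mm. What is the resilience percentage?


Resilience = h_rebound / h_drop * 100
= 238.8 / 389 * 100
= 61.4%

61.4%


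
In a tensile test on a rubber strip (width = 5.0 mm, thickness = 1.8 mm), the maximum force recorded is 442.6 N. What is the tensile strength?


Area = width * thickness = 5.0 * 1.8 = 9.0 mm^2
TS = force / area = 442.6 / 9.0 = 49.18 MPa

49.18 MPa


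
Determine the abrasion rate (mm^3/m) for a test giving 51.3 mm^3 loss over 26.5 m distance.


Rate = volume_loss / distance
= 51.3 / 26.5
= 1.936 mm^3/m

1.936 mm^3/m


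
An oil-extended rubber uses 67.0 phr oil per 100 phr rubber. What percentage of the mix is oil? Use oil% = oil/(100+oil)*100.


Oil % = oil / (100 + oil) * 100
= 67.0 / (100 + 67.0) * 100
= 67.0 / 167.0 * 100
= 40.12%

40.12%


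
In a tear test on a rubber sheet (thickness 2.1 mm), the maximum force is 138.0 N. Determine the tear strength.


Tear strength = force / thickness
= 138.0 / 2.1
= 65.71 N/mm

65.71 N/mm


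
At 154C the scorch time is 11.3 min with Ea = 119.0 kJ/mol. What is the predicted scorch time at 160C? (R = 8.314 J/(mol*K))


Convert temperatures: T1 = 154 + 273.15 = 427.15 K, T2 = 160 + 273.15 = 433.15 K
ts2_new = 11.3 * exp(119000 / 8.314 * (1/433.15 - 1/427.15))
1/T2 - 1/T1 = -3.2429e-05
ts2_new = 7.1 min

7.1 min


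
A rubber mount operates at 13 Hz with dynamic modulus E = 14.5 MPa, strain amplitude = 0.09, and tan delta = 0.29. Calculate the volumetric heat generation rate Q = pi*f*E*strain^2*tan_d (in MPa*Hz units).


Q = pi * f * E * strain^2 * tan_d
= pi * 13 * 14.5 * 0.09^2 * 0.29
= pi * 13 * 14.5 * 0.0081 * 0.29
= 1.3911

Q = 1.3911


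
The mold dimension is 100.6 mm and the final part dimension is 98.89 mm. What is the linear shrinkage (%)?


Shrinkage = (mold - part) / mold * 100
= (100.6 - 98.89) / 100.6 * 100
= 1.71 / 100.6 * 100
= 1.7%

1.7%


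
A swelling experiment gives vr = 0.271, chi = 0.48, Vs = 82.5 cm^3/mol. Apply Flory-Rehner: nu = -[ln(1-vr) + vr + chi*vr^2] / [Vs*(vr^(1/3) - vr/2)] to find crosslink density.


ln(1 - vr) = ln(1 - 0.271) = -0.3161
Numerator = -((-0.3161) + 0.271 + 0.48 * 0.271^2) = 0.0098
Denominator = 82.5 * (0.271^(1/3) - 0.271/2) = 42.2093
nu = 0.0098 / 42.2093 = 2.3288e-04 mol/cm^3

2.3288e-04 mol/cm^3


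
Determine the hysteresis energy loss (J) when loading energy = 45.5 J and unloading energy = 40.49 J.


Hysteresis loss = loading - unloading
= 45.5 - 40.49
= 5.01 J

5.01 J


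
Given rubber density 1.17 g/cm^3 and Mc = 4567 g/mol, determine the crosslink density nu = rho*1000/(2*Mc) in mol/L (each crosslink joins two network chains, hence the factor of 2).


nu = rho * 1000 / (2 * Mc)
nu = 1.17 * 1000 / (2 * 4567)
nu = 1170.0 / 9134
nu = 0.1281 mol/L

0.1281 mol/L


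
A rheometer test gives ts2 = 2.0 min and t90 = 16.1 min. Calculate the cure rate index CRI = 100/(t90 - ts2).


CRI = 100 / (t90 - ts2)
= 100 / (16.1 - 2.0)
= 100 / 14.1
= 7.09 min^-1

7.09 min^-1


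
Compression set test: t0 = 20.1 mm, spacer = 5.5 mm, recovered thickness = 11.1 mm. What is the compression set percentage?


CS = (t0 - recovered) / (t0 - ts) * 100
= (20.1 - 11.1) / (20.1 - 5.5) * 100
= 9.0 / 14.6 * 100
= 61.6%

61.6%


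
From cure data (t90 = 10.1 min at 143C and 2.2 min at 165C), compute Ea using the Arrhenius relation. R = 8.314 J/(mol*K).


T1 = 416.15 K, T2 = 438.15 K
1/T1 - 1/T2 = 1.2066e-04
ln(t1/t2) = ln(10.1/2.2) = 1.5241
Ea = 8.314 * 1.5241 / 1.2066e-04 = 105018.8520 J/mol
Ea = 105.02 kJ/mol

105.02 kJ/mol


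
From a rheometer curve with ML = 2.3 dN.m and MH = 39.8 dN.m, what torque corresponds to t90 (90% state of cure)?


M90 = ML + 0.9 * (MH - ML)
M90 = 2.3 + 0.9 * (39.8 - 2.3)
M90 = 2.3 + 0.9 * 37.5
M90 = 36.05 dN.m

36.05 dN.m


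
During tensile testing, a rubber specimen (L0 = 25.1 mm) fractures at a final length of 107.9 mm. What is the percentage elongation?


Elongation = (Lf - L0) / L0 * 100
= (107.9 - 25.1) / 25.1 * 100
= 82.8 / 25.1 * 100
= 329.9%

329.9%


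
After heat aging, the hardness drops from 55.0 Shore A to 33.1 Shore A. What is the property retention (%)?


Retention = aged / original * 100
= 33.1 / 55.0 * 100
= 60.2%

60.2%


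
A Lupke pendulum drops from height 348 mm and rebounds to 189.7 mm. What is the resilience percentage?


Resilience = h_rebound / h_drop * 100
= 189.7 / 348 * 100
= 54.5%

54.5%


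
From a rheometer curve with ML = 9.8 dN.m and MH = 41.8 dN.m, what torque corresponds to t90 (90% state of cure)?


M90 = ML + 0.9 * (MH - ML)
M90 = 9.8 + 0.9 * (41.8 - 9.8)
M90 = 9.8 + 0.9 * 32.0
M90 = 38.6 dN.m

38.6 dN.m


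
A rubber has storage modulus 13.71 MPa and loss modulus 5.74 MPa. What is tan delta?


tan delta = E'' / E'
= 5.74 / 13.71
= 0.4187

tan delta = 0.4187


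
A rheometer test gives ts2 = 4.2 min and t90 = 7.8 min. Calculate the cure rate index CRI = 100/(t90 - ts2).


CRI = 100 / (t90 - ts2)
= 100 / (7.8 - 4.2)
= 100 / 3.6
= 27.78 min^-1

27.78 min^-1


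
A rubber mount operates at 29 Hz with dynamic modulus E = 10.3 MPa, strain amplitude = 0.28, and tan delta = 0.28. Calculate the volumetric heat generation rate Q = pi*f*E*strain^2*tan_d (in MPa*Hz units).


Q = pi * f * E * strain^2 * tan_d
= pi * 29 * 10.3 * 0.28^2 * 0.28
= pi * 29 * 10.3 * 0.0784 * 0.28
= 20.5996

Q = 20.5996


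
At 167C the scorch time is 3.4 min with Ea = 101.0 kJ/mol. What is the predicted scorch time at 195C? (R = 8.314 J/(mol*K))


Convert temperatures: T1 = 167 + 273.15 = 440.15 K, T2 = 195 + 273.15 = 468.15 K
ts2_new = 3.4 * exp(101000 / 8.314 * (1/468.15 - 1/440.15))
1/T2 - 1/T1 = -1.3589e-04
ts2_new = 0.65 min

0.65 min


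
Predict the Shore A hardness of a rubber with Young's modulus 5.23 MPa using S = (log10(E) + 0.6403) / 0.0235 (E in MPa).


log10(E) = 0.0235*S - 0.6403  =>  S = (log10(E) + 0.6403) / 0.0235
log10(5.23) = 0.718502
S = (0.718502 + 0.6403) / 0.0235 = 1.358802 / 0.0235
S = 57.8

Shore A = 57.8


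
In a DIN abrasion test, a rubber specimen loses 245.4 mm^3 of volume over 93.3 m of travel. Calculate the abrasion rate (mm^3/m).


Rate = volume_loss / distance
= 245.4 / 93.3
= 2.63 mm^3/m

2.63 mm^3/m


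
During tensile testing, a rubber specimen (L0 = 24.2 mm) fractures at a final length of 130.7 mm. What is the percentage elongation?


Elongation = (Lf - L0) / L0 * 100
= (130.7 - 24.2) / 24.2 * 100
= 106.5 / 24.2 * 100
= 440.1%

440.1%


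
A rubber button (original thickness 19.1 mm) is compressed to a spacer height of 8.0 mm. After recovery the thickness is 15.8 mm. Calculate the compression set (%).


CS = (t0 - recovered) / (t0 - ts) * 100
= (19.1 - 15.8) / (19.1 - 8.0) * 100
= 3.3 / 11.1 * 100
= 29.7%

29.7%


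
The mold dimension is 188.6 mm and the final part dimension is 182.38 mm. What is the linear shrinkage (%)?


Shrinkage = (mold - part) / mold * 100
= (188.6 - 182.38) / 188.6 * 100
= 6.22 / 188.6 * 100
= 3.3%

3.3%


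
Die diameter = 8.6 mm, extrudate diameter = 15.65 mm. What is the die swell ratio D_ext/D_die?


Die swell ratio = D_extrudate / D_die
= 15.65 / 8.6
= 1.82

Die swell = 1.82


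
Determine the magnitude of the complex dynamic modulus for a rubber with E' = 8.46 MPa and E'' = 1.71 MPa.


|E*| = sqrt(E'^2 + E''^2)
= sqrt(8.46^2 + 1.71^2)
= sqrt(71.5716 + 2.9241)
= 8.631 MPa

8.631 MPa


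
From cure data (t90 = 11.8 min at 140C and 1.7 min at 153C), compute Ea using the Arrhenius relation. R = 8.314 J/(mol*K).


T1 = 413.15 K, T2 = 426.15 K
1/T1 - 1/T2 = 7.3837e-05
ln(t1/t2) = ln(11.8/1.7) = 1.9375
Ea = 8.314 * 1.9375 / 7.3837e-05 = 218158.5264 J/mol
Ea = 218.16 kJ/mol

218.16 kJ/mol


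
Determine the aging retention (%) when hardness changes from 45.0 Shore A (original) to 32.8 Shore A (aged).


Retention = aged / original * 100
= 32.8 / 45.0 * 100
= 72.9%

72.9%


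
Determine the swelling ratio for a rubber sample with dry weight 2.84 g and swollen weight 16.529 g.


Q = W_swollen / W_dry
Q = 16.529 / 2.84
Q = 5.82

Q = 5.82


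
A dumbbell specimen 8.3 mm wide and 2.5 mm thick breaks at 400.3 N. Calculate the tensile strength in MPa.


Area = width * thickness = 8.3 * 2.5 = 20.75 mm^2
TS = force / area = 400.3 / 20.75 = 19.29 MPa

19.29 MPa


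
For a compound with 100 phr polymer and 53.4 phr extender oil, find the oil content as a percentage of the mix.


Oil % = oil / (100 + oil) * 100
= 53.4 / (100 + 53.4) * 100
= 53.4 / 153.4 * 100
= 34.81%

34.81%


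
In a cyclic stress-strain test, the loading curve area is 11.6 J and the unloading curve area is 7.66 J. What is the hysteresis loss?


Hysteresis loss = loading - unloading
= 11.6 - 7.66
= 3.94 J

3.94 J


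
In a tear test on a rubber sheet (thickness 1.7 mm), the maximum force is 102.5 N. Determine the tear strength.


Tear strength = force / thickness
= 102.5 / 1.7
= 60.29 N/mm

60.29 N/mm


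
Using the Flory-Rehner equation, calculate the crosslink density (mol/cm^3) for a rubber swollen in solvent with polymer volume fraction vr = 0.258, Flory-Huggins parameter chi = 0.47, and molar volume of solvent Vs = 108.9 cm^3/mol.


ln(1 - vr) = ln(1 - 0.258) = -0.2984
Numerator = -((-0.2984) + 0.258 + 0.47 * 0.258^2) = 0.0091
Denominator = 108.9 * (0.258^(1/3) - 0.258/2) = 55.2787
nu = 0.0091 / 55.2787 = 1.6500e-04 mol/cm^3

1.6500e-04 mol/cm^3


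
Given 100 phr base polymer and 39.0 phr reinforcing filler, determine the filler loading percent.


Filler % = filler / (rubber + filler) * 100
= 39.0 / (100 + 39.0) * 100
= 39.0 / 139.0 * 100
= 28.06%

28.06%


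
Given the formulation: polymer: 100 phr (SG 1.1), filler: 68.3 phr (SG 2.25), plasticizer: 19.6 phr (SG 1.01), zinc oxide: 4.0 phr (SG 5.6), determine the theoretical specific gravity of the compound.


Sum of weights = 191.9
Volume contributions:
  polymer: 100/1.1 = 90.9091
  filler: 68.3/2.25 = 30.3556
  plasticizer: 19.6/1.01 = 19.4059
  zinc oxide: 4.0/5.6 = 0.7143
Sum of volumes = 141.3849
SG = 191.9 / 141.3849 = 1.357

SG = 1.357


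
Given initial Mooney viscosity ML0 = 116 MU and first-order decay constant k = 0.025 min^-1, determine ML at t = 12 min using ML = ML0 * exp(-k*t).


ML = ML0 * exp(-k * t)
ML = 116 * exp(-0.025 * 12)
ML = 116 * 0.7408
ML = 85.93 MU

85.93 MU


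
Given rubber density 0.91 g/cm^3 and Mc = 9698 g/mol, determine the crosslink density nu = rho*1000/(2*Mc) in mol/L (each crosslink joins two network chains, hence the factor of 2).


nu = rho * 1000 / (2 * Mc)
nu = 0.91 * 1000 / (2 * 9698)
nu = 910.0 / 19396
nu = 0.0469 mol/L

0.0469 mol/L


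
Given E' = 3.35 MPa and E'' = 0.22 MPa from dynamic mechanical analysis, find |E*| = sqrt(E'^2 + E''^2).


|E*| = sqrt(E'^2 + E''^2)
= sqrt(3.35^2 + 0.22^2)
= sqrt(11.2225 + 0.0484)
= 3.357 MPa

3.357 MPa


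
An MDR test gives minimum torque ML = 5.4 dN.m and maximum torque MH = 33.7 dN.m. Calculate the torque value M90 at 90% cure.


M90 = ML + 0.9 * (MH - ML)
M90 = 5.4 + 0.9 * (33.7 - 5.4)
M90 = 5.4 + 0.9 * 28.3
M90 = 30.87 dN.m

30.87 dN.m


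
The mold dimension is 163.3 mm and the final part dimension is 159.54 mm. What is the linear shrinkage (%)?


Shrinkage = (mold - part) / mold * 100
= (163.3 - 159.54) / 163.3 * 100
= 3.76 / 163.3 * 100
= 2.3%

2.3%


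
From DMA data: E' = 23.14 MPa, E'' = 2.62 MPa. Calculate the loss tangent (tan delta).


tan delta = E'' / E'
= 2.62 / 23.14
= 0.1132

tan delta = 0.1132


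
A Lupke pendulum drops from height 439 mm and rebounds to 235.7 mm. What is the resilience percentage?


Resilience = h_rebound / h_drop * 100
= 235.7 / 439 * 100
= 53.7%

53.7%


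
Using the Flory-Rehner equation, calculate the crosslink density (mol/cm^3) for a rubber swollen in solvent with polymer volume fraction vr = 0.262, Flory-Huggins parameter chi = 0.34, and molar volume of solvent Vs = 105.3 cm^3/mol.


ln(1 - vr) = ln(1 - 0.262) = -0.3038
Numerator = -((-0.3038) + 0.262 + 0.34 * 0.262^2) = 0.0185
Denominator = 105.3 * (0.262^(1/3) - 0.262/2) = 53.5854
nu = 0.0185 / 53.5854 = 3.4473e-04 mol/cm^3

3.4473e-04 mol/cm^3


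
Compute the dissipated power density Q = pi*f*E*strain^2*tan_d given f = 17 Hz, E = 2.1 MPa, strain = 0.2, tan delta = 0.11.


Q = pi * f * E * strain^2 * tan_d
= pi * 17 * 2.1 * 0.2^2 * 0.11
= pi * 17 * 2.1 * 0.0400 * 0.11
= 0.4935

Q = 0.4935


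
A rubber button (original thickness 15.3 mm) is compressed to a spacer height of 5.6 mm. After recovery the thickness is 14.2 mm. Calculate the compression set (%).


CS = (t0 - recovered) / (t0 - ts) * 100
= (15.3 - 14.2) / (15.3 - 5.6) * 100
= 1.1 / 9.7 * 100
= 11.3%

11.3%


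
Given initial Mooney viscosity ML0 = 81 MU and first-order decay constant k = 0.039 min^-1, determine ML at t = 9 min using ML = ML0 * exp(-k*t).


ML = ML0 * exp(-k * t)
ML = 81 * exp(-0.039 * 9)
ML = 81 * 0.7040
ML = 57.02 MU

57.02 MU


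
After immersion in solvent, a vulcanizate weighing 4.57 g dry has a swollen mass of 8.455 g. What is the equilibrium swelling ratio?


Q = W_swollen / W_dry
Q = 8.455 / 4.57
Q = 1.85

Q = 1.85


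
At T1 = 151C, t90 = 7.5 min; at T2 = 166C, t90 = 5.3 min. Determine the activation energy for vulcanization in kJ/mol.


T1 = 424.15 K, T2 = 439.15 K
1/T1 - 1/T2 = 8.0530e-05
ln(t1/t2) = ln(7.5/5.3) = 0.3472
Ea = 8.314 * 0.3472 / 8.0530e-05 = 35844.7935 J/mol
Ea = 35.84 kJ/mol

35.84 kJ/mol


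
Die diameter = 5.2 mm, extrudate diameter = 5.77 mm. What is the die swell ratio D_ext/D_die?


Die swell ratio = D_extrudate / D_die
= 5.77 / 5.2
= 1.11

Die swell = 1.11


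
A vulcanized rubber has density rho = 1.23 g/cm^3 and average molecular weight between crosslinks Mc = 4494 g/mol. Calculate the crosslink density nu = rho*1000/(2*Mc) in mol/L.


nu = rho * 1000 / (2 * Mc)
nu = 1.23 * 1000 / (2 * 4494)
nu = 1230.0 / 8988
nu = 0.1368 mol/L

0.1368 mol/L


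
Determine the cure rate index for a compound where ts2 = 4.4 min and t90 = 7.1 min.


CRI = 100 / (t90 - ts2)
= 100 / (7.1 - 4.4)
= 100 / 2.7
= 37.04 min^-1

37.04 min^-1


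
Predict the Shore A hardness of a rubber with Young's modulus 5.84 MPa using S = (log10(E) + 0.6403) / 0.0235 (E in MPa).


log10(E) = 0.0235*S - 0.6403  =>  S = (log10(E) + 0.6403) / 0.0235
log10(5.84) = 0.766413
S = (0.766413 + 0.6403) / 0.0235 = 1.406713 / 0.0235
S = 59.9

Shore A = 59.9


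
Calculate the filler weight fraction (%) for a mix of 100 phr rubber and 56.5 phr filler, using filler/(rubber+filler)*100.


Filler % = filler / (rubber + filler) * 100
= 56.5 / (100 + 56.5) * 100
= 56.5 / 156.5 * 100
= 36.1%

36.1%


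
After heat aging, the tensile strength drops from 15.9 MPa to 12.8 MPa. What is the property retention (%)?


Retention = aged / original * 100
= 12.8 / 15.9 * 100
= 80.5%

80.5%


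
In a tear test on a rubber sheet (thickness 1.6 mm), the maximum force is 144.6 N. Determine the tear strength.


Tear strength = force / thickness
= 144.6 / 1.6
= 90.37 N/mm

90.37 N/mm


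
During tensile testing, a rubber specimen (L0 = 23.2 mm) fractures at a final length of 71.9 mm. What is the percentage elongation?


Elongation = (Lf - L0) / L0 * 100
= (71.9 - 23.2) / 23.2 * 100
= 48.7 / 23.2 * 100
= 209.9%

209.9%


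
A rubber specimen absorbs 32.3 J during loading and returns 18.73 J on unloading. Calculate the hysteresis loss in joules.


Hysteresis loss = loading - unloading
= 32.3 - 18.73
= 13.57 J

13.57 J


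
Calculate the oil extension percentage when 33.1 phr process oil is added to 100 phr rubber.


Oil % = oil / (100 + oil) * 100
= 33.1 / (100 + 33.1) * 100
= 33.1 / 133.1 * 100
= 24.87%

24.87%


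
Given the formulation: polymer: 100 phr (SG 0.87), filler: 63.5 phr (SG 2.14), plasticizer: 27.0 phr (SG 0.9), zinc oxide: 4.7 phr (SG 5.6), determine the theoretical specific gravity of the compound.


Sum of weights = 195.2
Volume contributions:
  polymer: 100/0.87 = 114.9425
  filler: 63.5/2.14 = 29.6729
  plasticizer: 27.0/0.9 = 30.0000
  zinc oxide: 4.7/5.6 = 0.8393
Sum of volumes = 175.4547
SG = 195.2 / 175.4547 = 1.113

SG = 1.113


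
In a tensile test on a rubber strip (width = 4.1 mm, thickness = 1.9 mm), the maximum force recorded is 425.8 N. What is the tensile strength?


Area = width * thickness = 4.1 * 1.9 = 7.79 mm^2
TS = force / area = 425.8 / 7.79 = 54.66 MPa

54.66 MPa


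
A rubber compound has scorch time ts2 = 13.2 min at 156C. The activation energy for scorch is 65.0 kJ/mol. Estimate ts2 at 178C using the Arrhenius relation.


Convert temperatures: T1 = 156 + 273.15 = 429.15 K, T2 = 178 + 273.15 = 451.15 K
ts2_new = 13.2 * exp(65000 / 8.314 * (1/451.15 - 1/429.15))
1/T2 - 1/T1 = -1.1363e-04
ts2_new = 5.43 min

5.43 min


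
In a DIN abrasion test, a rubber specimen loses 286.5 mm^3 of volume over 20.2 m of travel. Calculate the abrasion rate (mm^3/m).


Rate = volume_loss / distance
= 286.5 / 20.2
= 14.183 mm^3/m

14.183 mm^3/m


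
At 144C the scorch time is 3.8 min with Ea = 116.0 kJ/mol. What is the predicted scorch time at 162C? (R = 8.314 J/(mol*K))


Convert temperatures: T1 = 144 + 273.15 = 417.15 K, T2 = 162 + 273.15 = 435.15 K
ts2_new = 3.8 * exp(116000 / 8.314 * (1/435.15 - 1/417.15))
1/T2 - 1/T1 = -9.9161e-05
ts2_new = 0.95 min

0.95 min


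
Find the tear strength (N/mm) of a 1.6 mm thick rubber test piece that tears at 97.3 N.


Tear strength = force / thickness
= 97.3 / 1.6
= 60.81 N/mm

60.81 N/mm


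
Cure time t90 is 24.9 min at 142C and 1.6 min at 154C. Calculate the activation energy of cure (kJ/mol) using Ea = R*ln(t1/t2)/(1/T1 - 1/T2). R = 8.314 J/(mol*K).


T1 = 415.15 K, T2 = 427.15 K
1/T1 - 1/T2 = 6.7670e-05
ln(t1/t2) = ln(24.9/1.6) = 2.7449
Ea = 8.314 * 2.7449 / 6.7670e-05 = 337236.8980 J/mol
Ea = 337.24 kJ/mol

337.24 kJ/mol


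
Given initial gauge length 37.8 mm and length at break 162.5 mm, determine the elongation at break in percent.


Elongation = (Lf - L0) / L0 * 100
= (162.5 - 37.8) / 37.8 * 100
= 124.7 / 37.8 * 100
= 329.9%

329.9%


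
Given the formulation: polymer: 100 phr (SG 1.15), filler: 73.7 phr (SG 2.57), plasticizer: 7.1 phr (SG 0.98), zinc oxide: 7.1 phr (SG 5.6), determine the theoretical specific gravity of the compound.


Sum of weights = 187.9
Volume contributions:
  polymer: 100/1.15 = 86.9565
  filler: 73.7/2.57 = 28.6770
  plasticizer: 7.1/0.98 = 7.2449
  zinc oxide: 7.1/5.6 = 1.2679
Sum of volumes = 124.1463
SG = 187.9 / 124.1463 = 1.514

SG = 1.514


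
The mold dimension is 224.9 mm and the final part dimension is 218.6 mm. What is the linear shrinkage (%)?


Shrinkage = (mold - part) / mold * 100
= (224.9 - 218.6) / 224.9 * 100
= 6.3 / 224.9 * 100
= 2.8%

2.8%


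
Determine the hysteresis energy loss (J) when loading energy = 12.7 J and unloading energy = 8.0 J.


Hysteresis loss = loading - unloading
= 12.7 - 8.0
= 4.7 J

4.7 J


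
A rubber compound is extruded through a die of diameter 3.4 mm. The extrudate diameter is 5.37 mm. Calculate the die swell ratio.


Die swell ratio = D_extrudate / D_die
= 5.37 / 3.4
= 1.579

Die swell = 1.579


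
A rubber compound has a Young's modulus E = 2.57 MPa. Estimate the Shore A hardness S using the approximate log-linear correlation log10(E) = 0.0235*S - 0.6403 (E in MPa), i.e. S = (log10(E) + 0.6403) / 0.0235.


log10(E) = 0.0235*S - 0.6403  =>  S = (log10(E) + 0.6403) / 0.0235
log10(2.57) = 0.409933
S = (0.409933 + 0.6403) / 0.0235 = 1.050233 / 0.0235
S = 44.7

Shore A = 44.7


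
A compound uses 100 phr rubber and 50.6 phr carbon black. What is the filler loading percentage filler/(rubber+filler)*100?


Filler % = filler / (rubber + filler) * 100
= 50.6 / (100 + 50.6) * 100
= 50.6 / 150.6 * 100
= 33.6%

33.6%


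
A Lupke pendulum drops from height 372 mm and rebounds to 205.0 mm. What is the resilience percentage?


Resilience = h_rebound / h_drop * 100
= 205.0 / 372 * 100
= 55.1%

55.1%


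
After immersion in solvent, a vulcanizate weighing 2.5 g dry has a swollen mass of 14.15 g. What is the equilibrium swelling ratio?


Q = W_swollen / W_dry
Q = 14.15 / 2.5
Q = 5.66

Q = 5.66


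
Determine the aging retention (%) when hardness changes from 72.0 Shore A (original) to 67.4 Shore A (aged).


Retention = aged / original * 100
= 67.4 / 72.0 * 100
= 93.6%

93.6%


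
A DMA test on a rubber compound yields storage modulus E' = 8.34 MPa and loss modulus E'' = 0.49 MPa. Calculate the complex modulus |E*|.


|E*| = sqrt(E'^2 + E''^2)
= sqrt(8.34^2 + 0.49^2)
= sqrt(69.5556 + 0.2401)
= 8.354 MPa

8.354 MPa


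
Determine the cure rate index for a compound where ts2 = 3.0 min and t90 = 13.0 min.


CRI = 100 / (t90 - ts2)
= 100 / (13.0 - 3.0)
= 100 / 10.0
= 10.0 min^-1

10.0 min^-1


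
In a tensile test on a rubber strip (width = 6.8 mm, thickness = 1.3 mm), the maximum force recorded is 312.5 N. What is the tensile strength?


Area = width * thickness = 6.8 * 1.3 = 8.84 mm^2
TS = force / area = 312.5 / 8.84 = 35.35 MPa

35.35 MPa


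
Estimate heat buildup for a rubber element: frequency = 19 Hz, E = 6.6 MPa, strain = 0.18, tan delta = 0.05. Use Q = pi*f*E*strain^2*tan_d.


Q = pi * f * E * strain^2 * tan_d
= pi * 19 * 6.6 * 0.18^2 * 0.05
= pi * 19 * 6.6 * 0.0324 * 0.05
= 0.6382

Q = 0.6382


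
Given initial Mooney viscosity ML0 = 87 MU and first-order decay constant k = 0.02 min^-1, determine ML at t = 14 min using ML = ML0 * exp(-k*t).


ML = ML0 * exp(-k * t)
ML = 87 * exp(-0.02 * 14)
ML = 87 * 0.7558
ML = 65.75 MU

65.75 MU


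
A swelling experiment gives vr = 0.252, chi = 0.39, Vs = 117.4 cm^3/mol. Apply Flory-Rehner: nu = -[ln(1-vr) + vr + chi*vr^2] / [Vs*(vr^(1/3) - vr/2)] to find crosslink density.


ln(1 - vr) = ln(1 - 0.252) = -0.2904
Numerator = -((-0.2904) + 0.252 + 0.39 * 0.252^2) = 0.0136
Denominator = 117.4 * (0.252^(1/3) - 0.252/2) = 59.3617
nu = 0.0136 / 59.3617 = 2.2886e-04 mol/cm^3

2.2886e-04 mol/cm^3


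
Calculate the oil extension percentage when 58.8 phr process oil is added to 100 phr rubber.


Oil % = oil / (100 + oil) * 100
= 58.8 / (100 + 58.8) * 100
= 58.8 / 158.8 * 100
= 37.03%

37.03%


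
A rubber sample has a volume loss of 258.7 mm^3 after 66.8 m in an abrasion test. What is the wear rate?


Rate = volume_loss / distance
= 258.7 / 66.8
= 3.873 mm^3/m

3.873 mm^3/m


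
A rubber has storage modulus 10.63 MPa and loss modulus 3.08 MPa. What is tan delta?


tan delta = E'' / E'
= 3.08 / 10.63
= 0.2897

tan delta = 0.2897


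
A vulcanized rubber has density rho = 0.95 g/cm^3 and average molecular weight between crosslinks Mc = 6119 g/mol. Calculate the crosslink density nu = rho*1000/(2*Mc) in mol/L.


nu = rho * 1000 / (2 * Mc)
nu = 0.95 * 1000 / (2 * 6119)
nu = 950.0 / 12238
nu = 0.0776 mol/L

0.0776 mol/L


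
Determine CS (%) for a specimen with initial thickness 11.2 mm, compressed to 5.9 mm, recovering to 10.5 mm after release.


CS = (t0 - recovered) / (t0 - ts) * 100
= (11.2 - 10.5) / (11.2 - 5.9) * 100
= 0.7 / 5.3 * 100
= 13.2%

13.2%


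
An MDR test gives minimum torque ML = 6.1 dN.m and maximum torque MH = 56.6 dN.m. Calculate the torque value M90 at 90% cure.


M90 = ML + 0.9 * (MH - ML)
M90 = 6.1 + 0.9 * (56.6 - 6.1)
M90 = 6.1 + 0.9 * 50.5
M90 = 51.55 dN.m

51.55 dN.m


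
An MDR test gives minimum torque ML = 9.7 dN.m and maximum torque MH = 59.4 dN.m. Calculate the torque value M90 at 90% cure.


M90 = ML + 0.9 * (MH - ML)
M90 = 9.7 + 0.9 * (59.4 - 9.7)
M90 = 9.7 + 0.9 * 49.7
M90 = 54.43 dN.m

54.43 dN.m


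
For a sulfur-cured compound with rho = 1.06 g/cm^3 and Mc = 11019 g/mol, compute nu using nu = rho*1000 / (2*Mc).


nu = rho * 1000 / (2 * Mc)
nu = 1.06 * 1000 / (2 * 11019)
nu = 1060.0 / 22038
nu = 0.0481 mol/L

0.0481 mol/L


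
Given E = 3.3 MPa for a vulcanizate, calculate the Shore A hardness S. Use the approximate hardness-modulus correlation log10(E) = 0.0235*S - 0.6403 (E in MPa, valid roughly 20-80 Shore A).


log10(E) = 0.0235*S - 0.6403  =>  S = (log10(E) + 0.6403) / 0.0235
log10(3.3) = 0.518514
S = (0.518514 + 0.6403) / 0.0235 = 1.158814 / 0.0235
S = 49.3

Shore A = 49.3


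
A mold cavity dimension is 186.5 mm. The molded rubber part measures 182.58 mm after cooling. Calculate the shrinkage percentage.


Shrinkage = (mold - part) / mold * 100
= (186.5 - 182.58) / 186.5 * 100
= 3.92 / 186.5 * 100
= 2.1%

2.1%


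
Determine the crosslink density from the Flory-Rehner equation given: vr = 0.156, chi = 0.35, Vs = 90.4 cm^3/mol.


ln(1 - vr) = ln(1 - 0.156) = -0.1696
Numerator = -((-0.1696) + 0.156 + 0.35 * 0.156^2) = 0.0051
Denominator = 90.4 * (0.156^(1/3) - 0.156/2) = 41.6130
nu = 0.0051 / 41.6130 = 1.2220e-04 mol/cm^3

1.2220e-04 mol/cm^3


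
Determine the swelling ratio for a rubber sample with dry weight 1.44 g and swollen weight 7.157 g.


Q = W_swollen / W_dry
Q = 7.157 / 1.44
Q = 4.97

Q = 4.97


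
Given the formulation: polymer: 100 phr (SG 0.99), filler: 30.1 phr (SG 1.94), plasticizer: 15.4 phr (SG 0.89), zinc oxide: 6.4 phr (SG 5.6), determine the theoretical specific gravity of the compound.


Sum of weights = 151.9
Volume contributions:
  polymer: 100/0.99 = 101.0101
  filler: 30.1/1.94 = 15.5155
  plasticizer: 15.4/0.89 = 17.3034
  zinc oxide: 6.4/5.6 = 1.1429
Sum of volumes = 134.9718
SG = 151.9 / 134.9718 = 1.125

SG = 1.125


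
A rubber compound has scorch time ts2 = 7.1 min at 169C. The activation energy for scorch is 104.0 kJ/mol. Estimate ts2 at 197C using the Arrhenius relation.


Convert temperatures: T1 = 169 + 273.15 = 442.15 K, T2 = 197 + 273.15 = 470.15 K
ts2_new = 7.1 * exp(104000 / 8.314 * (1/470.15 - 1/442.15))
1/T2 - 1/T1 = -1.3470e-04
ts2_new = 1.32 min

1.32 min


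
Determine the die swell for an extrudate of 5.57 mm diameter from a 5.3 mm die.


Die swell ratio = D_extrudate / D_die
= 5.57 / 5.3
= 1.051

Die swell = 1.051


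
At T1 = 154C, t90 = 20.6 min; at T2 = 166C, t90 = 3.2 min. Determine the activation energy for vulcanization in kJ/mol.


T1 = 427.15 K, T2 = 439.15 K
1/T1 - 1/T2 = 6.3972e-05
ln(t1/t2) = ln(20.6/3.2) = 1.8621
Ea = 8.314 * 1.8621 / 6.3972e-05 = 242010.6416 J/mol
Ea = 242.01 kJ/mol

242.01 kJ/mol


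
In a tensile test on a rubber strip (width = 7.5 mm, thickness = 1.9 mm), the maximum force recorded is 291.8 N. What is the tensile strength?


Area = width * thickness = 7.5 * 1.9 = 14.25 mm^2
TS = force / area = 291.8 / 14.25 = 20.48 MPa

20.48 MPa


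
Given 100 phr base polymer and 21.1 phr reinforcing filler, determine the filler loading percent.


Filler % = filler / (rubber + filler) * 100
= 21.1 / (100 + 21.1) * 100
= 21.1 / 121.1 * 100
= 17.42%

17.42%


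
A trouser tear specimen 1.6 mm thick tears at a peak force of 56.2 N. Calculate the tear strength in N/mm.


Tear strength = force / thickness
= 56.2 / 1.6
= 35.12 N/mm

35.12 N/mm


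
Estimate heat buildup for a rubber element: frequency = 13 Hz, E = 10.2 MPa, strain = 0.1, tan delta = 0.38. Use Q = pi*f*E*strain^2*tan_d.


Q = pi * f * E * strain^2 * tan_d
= pi * 13 * 10.2 * 0.1^2 * 0.38
= pi * 13 * 10.2 * 0.0100 * 0.38
= 1.5830

Q = 1.5830


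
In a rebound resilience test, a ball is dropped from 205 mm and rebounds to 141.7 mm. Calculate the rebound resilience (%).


Resilience = h_rebound / h_drop * 100
= 141.7 / 205 * 100
= 69.1%

69.1%


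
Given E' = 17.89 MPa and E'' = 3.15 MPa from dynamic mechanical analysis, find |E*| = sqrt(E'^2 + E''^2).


|E*| = sqrt(E'^2 + E''^2)
= sqrt(17.89^2 + 3.15^2)
= sqrt(320.0521 + 9.9225)
= 18.165 MPa

18.165 MPa


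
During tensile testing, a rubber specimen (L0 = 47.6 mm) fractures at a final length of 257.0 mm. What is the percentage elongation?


Elongation = (Lf - L0) / L0 * 100
= (257.0 - 47.6) / 47.6 * 100
= 209.4 / 47.6 * 100
= 439.9%

439.9%


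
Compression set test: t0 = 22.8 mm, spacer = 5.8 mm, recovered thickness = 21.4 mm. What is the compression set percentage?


CS = (t0 - recovered) / (t0 - ts) * 100
= (22.8 - 21.4) / (22.8 - 5.8) * 100
= 1.4 / 17.0 * 100
= 8.2%

8.2%


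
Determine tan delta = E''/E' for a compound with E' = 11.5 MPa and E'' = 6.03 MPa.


tan delta = E'' / E'
= 6.03 / 11.5
= 0.5243

tan delta = 0.5243


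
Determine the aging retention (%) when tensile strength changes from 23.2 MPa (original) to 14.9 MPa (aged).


Retention = aged / original * 100
= 14.9 / 23.2 * 100
= 64.2%

64.2%


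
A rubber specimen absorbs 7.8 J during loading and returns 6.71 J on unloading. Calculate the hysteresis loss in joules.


Hysteresis loss = loading - unloading
= 7.8 - 6.71
= 1.09 J

1.09 J


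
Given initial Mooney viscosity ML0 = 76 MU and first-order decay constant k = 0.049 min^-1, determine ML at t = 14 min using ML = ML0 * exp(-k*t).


ML = ML0 * exp(-k * t)
ML = 76 * exp(-0.049 * 14)
ML = 76 * 0.5036
ML = 38.27 MU

38.27 MU


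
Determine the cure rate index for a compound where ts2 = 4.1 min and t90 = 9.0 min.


CRI = 100 / (t90 - ts2)
= 100 / (9.0 - 4.1)
= 100 / 4.9
= 20.41 min^-1

20.41 min^-1


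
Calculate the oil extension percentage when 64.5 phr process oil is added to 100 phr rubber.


Oil % = oil / (100 + oil) * 100
= 64.5 / (100 + 64.5) * 100
= 64.5 / 164.5 * 100
= 39.21%

39.21%


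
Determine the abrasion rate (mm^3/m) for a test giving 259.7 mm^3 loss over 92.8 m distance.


Rate = volume_loss / distance
= 259.7 / 92.8
= 2.798 mm^3/m

2.798 mm^3/m


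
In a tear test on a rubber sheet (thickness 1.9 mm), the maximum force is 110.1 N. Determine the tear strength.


Tear strength = force / thickness
= 110.1 / 1.9
= 57.95 N/mm

57.95 N/mm


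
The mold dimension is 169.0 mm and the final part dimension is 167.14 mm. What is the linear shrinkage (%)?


Shrinkage = (mold - part) / mold * 100
= (169.0 - 167.14) / 169.0 * 100
= 1.86 / 169.0 * 100
= 1.1%

1.1%


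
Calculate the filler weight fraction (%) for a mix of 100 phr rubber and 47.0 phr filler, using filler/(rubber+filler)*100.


Filler % = filler / (rubber + filler) * 100
= 47.0 / (100 + 47.0) * 100
= 47.0 / 147.0 * 100
= 31.97%

31.97%


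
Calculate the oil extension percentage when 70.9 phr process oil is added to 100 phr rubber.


Oil % = oil / (100 + oil) * 100
= 70.9 / (100 + 70.9) * 100
= 70.9 / 170.9 * 100
= 41.49%

41.49%


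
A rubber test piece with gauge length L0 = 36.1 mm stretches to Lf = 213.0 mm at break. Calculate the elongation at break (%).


Elongation = (Lf - L0) / L0 * 100
= (213.0 - 36.1) / 36.1 * 100
= 176.9 / 36.1 * 100
= 490.0%

490.0%


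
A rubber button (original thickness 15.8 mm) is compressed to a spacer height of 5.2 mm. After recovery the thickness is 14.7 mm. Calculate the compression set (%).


CS = (t0 - recovered) / (t0 - ts) * 100
= (15.8 - 14.7) / (15.8 - 5.2) * 100
= 1.1 / 10.6 * 100
= 10.4%

10.4%


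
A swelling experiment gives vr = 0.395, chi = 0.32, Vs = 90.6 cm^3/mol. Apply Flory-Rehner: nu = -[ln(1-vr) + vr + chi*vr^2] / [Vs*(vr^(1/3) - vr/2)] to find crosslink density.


ln(1 - vr) = ln(1 - 0.395) = -0.5025
Numerator = -((-0.5025) + 0.395 + 0.32 * 0.395^2) = 0.0576
Denominator = 90.6 * (0.395^(1/3) - 0.395/2) = 48.5818
nu = 0.0576 / 48.5818 = 0.0012 mol/cm^3

0.0012 mol/cm^3


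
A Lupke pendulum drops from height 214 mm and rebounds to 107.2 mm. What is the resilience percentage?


Resilience = h_rebound / h_drop * 100
= 107.2 / 214 * 100
= 50.1%

50.1%


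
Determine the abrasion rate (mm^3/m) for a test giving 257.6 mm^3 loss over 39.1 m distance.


Rate = volume_loss / distance
= 257.6 / 39.1
= 6.588 mm^3/m

6.588 mm^3/m


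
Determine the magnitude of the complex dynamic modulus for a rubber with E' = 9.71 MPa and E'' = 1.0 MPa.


|E*| = sqrt(E'^2 + E''^2)
= sqrt(9.71^2 + 1.0^2)
= sqrt(94.2841 + 1.0000)
= 9.761 MPa

9.761 MPa


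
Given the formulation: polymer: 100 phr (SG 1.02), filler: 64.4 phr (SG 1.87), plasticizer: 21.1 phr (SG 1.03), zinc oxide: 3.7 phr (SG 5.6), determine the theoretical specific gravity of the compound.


Sum of weights = 189.2
Volume contributions:
  polymer: 100/1.02 = 98.0392
  filler: 64.4/1.87 = 34.4385
  plasticizer: 21.1/1.03 = 20.4854
  zinc oxide: 3.7/5.6 = 0.6607
Sum of volumes = 153.6239
SG = 189.2 / 153.6239 = 1.232

SG = 1.232


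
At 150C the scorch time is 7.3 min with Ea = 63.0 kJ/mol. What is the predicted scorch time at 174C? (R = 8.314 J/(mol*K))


Convert temperatures: T1 = 150 + 273.15 = 423.15 K, T2 = 174 + 273.15 = 447.15 K
ts2_new = 7.3 * exp(63000 / 8.314 * (1/447.15 - 1/423.15))
1/T2 - 1/T1 = -1.2684e-04
ts2_new = 2.79 min

2.79 min


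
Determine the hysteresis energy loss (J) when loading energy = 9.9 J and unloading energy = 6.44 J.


Hysteresis loss = loading - unloading
= 9.9 - 6.44
= 3.46 J

3.46 J


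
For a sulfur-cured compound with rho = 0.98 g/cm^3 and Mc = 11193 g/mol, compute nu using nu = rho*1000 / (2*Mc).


nu = rho * 1000 / (2 * Mc)
nu = 0.98 * 1000 / (2 * 11193)
nu = 980.0 / 22386
nu = 0.0438 mol/L

0.0438 mol/L


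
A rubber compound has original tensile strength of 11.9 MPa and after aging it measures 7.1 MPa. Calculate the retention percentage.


Retention = aged / original * 100
= 7.1 / 11.9 * 100
= 59.7%

59.7%


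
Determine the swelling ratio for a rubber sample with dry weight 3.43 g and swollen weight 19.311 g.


Q = W_swollen / W_dry
Q = 19.311 / 3.43
Q = 5.63

Q = 5.63


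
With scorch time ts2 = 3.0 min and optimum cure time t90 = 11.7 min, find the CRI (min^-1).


CRI = 100 / (t90 - ts2)
= 100 / (11.7 - 3.0)
= 100 / 8.7
= 11.49 min^-1

11.49 min^-1


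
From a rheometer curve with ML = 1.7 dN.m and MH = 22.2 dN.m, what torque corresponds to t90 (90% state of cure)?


M90 = ML + 0.9 * (MH - ML)
M90 = 1.7 + 0.9 * (22.2 - 1.7)
M90 = 1.7 + 0.9 * 20.5
M90 = 20.15 dN.m

20.15 dN.m


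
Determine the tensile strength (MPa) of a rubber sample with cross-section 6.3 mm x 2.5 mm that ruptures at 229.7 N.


Area = width * thickness = 6.3 * 2.5 = 15.75 mm^2
TS = force / area = 229.7 / 15.75 = 14.58 MPa

14.58 MPa


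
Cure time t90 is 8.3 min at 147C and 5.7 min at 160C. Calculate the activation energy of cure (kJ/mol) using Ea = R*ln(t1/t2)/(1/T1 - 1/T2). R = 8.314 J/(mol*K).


T1 = 420.15 K, T2 = 433.15 K
1/T1 - 1/T2 = 7.1433e-05
ln(t1/t2) = ln(8.3/5.7) = 0.3758
Ea = 8.314 * 0.3758 / 7.1433e-05 = 43737.4854 J/mol
Ea = 43.74 kJ/mol

43.74 kJ/mol


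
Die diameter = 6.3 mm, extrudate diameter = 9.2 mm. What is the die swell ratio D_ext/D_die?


Die swell ratio = D_extrudate / D_die
= 9.2 / 6.3
= 1.46

Die swell = 1.46


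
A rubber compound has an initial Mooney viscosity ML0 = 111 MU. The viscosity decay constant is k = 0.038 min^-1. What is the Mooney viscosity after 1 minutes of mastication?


ML = ML0 * exp(-k * t)
ML = 111 * exp(-0.038 * 1)
ML = 111 * 0.9627
ML = 106.86 MU

106.86 MU
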